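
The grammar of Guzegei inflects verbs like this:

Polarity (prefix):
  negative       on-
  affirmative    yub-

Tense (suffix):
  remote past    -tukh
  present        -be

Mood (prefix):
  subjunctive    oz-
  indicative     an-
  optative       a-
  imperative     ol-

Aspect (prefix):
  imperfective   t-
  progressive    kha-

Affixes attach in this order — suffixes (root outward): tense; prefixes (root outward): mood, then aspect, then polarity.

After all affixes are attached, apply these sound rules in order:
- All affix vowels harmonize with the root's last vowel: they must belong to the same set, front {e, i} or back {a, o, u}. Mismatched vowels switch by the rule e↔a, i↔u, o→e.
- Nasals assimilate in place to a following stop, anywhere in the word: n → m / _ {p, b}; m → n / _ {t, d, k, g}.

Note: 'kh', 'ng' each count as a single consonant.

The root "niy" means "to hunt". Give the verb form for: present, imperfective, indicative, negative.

Attach mood indicative an- → anniy.
Attach tense present -be → anniybe.
Attach aspect imperfective t- → tanniybe.
Attach polarity negative on- → ontanniybe.
Apply vowel harmony: ontanniybe → entenniybe.
Nasal assimilation: no change.

entenniybe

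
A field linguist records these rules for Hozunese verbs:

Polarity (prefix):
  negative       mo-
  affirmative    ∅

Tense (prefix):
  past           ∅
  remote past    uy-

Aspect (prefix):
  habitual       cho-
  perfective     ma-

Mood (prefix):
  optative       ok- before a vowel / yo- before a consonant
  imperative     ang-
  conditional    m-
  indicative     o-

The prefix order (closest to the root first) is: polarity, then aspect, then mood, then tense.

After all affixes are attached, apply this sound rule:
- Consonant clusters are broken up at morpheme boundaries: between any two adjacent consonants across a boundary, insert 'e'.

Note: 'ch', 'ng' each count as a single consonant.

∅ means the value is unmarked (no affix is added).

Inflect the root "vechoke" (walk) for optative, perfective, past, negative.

Attach polarity negative mo- → movechoke.
Attach aspect perfective ma- → mamovechoke.
Attach mood optative yo- (before consonant 'm') → yomamovechoke.
tense = past: zero marking, form stays yomamovechoke.
Epenthesis: no change.

yomamovechoke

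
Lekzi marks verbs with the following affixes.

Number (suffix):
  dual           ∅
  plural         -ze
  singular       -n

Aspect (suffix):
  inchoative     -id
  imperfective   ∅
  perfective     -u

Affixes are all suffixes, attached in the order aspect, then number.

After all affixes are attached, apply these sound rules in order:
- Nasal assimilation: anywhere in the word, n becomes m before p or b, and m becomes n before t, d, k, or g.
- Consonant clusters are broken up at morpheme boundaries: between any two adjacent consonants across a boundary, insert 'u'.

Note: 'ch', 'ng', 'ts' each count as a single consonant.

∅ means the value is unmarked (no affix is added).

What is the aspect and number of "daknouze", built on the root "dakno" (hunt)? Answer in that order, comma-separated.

perfective, plural

Segment: dakno-u-ze.
aspect: -u → perfective.
number: -ze → plural.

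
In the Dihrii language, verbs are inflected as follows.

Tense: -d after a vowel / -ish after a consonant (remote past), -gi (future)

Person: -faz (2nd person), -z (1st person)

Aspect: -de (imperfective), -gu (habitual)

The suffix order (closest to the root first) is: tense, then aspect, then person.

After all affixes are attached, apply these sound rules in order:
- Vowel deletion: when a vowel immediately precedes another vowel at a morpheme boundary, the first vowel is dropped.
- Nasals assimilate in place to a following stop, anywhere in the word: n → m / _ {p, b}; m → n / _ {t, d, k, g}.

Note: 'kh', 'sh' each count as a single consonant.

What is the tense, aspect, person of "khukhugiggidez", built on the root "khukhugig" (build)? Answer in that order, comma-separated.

Segment: khukhugig-gi-de-z.
tense: -gi → future.
aspect: -de → imperfective.
person: -z → 1st person.

future, imperfective, 1st person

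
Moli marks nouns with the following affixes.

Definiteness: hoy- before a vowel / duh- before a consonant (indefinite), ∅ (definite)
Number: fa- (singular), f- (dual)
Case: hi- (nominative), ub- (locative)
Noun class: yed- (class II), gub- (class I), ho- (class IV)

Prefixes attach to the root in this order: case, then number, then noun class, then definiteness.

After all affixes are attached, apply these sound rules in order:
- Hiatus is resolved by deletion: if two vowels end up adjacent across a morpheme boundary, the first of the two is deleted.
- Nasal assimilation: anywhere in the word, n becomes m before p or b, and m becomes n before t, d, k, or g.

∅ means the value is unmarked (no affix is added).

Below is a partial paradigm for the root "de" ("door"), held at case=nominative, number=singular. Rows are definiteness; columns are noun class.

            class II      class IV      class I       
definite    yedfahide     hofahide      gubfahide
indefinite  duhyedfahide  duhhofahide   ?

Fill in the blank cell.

Attach case nominative hi- → hide.
Attach number singular fa- → fahide.
Attach noun class class I gub- → gubfahide.
Attach definiteness indefinite duh- (before consonant 'g') → duhgubfahide.
Vowel deletion: no change.
Nasal assimilation: no change.

duhgubfahide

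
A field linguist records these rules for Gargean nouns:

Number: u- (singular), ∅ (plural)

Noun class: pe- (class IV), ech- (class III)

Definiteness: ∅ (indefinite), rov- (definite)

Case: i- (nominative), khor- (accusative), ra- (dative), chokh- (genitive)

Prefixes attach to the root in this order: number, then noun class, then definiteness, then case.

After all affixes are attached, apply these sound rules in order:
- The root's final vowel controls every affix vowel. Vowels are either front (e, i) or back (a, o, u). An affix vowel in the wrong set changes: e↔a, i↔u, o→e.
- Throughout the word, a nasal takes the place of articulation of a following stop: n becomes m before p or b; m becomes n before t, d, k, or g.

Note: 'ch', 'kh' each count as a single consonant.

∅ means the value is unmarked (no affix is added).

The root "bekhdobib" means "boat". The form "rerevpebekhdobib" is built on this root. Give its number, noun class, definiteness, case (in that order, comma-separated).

plural, class IV, definite, dative

Segment: ra-rov-pe-bekhdobib.
number: ∅ → plural.
noun class: pe- → class IV.
definiteness: rov- → definite.
case: ra- → dative.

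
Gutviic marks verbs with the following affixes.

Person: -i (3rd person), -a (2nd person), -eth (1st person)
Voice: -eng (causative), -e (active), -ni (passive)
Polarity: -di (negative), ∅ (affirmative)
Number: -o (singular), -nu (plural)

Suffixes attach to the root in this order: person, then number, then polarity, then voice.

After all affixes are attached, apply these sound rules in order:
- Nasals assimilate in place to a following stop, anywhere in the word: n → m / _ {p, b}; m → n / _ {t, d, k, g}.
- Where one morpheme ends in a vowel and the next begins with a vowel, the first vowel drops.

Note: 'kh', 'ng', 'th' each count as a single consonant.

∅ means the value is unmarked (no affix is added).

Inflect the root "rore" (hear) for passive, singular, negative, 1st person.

rorethodini

Attach person 1st person -eth → roreeth.
Attach number singular -o → roreetho.
Attach polarity negative -di → roreethodi.
Attach voice passive -ni → roreethodini.
Nasal assimilation: no change.
Apply vowel deletion: roreethodini → rorethodini.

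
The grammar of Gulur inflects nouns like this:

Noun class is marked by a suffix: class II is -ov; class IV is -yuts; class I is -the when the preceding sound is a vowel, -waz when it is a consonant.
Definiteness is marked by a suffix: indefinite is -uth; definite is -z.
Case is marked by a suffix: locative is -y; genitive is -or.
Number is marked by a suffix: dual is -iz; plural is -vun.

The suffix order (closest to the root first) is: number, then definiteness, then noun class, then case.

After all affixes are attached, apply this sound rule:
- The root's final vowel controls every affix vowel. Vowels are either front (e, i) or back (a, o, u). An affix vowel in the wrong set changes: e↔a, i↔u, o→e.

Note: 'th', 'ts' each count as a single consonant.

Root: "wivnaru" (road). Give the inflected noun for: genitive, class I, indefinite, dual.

wivnaruuzuthwazor

Attach number dual -iz → wivnaruiz.
Attach definiteness indefinite -uth → wivnaruizuth.
Attach noun class class I -waz (after consonant 'th') → wivnaruizuthwaz.
Attach case genitive -or → wivnaruizuthwazor.
Apply vowel harmony: wivnaruizuthwazor → wivnaruuzuthwazor.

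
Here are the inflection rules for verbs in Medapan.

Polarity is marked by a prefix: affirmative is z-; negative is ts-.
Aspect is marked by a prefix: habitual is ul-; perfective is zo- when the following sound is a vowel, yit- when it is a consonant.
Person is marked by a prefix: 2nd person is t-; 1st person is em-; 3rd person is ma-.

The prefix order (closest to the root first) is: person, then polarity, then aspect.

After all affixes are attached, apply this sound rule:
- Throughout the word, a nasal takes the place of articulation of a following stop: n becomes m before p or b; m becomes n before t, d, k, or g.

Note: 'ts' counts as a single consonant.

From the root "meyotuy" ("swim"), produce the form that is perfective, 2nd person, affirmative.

yitztmeyotuy

Attach person 2nd person t- → tmeyotuy.
Attach polarity affirmative z- → ztmeyotuy.
Attach aspect perfective yit- (before consonant 'z') → yitztmeyotuy.
Nasal assimilation: no change.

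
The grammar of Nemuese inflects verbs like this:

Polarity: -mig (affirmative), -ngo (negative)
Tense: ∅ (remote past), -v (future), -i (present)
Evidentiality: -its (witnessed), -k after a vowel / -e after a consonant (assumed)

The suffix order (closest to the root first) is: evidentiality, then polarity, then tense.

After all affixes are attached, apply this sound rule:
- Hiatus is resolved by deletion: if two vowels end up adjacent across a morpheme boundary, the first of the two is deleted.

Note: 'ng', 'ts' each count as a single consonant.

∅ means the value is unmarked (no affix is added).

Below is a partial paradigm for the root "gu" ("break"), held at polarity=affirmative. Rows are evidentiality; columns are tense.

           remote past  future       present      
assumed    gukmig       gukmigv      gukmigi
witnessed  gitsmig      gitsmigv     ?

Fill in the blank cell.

Attach evidentiality witnessed -its → guits.
Attach polarity affirmative -mig → guitsmig.
Attach tense present -i → guitsmigi.
Apply vowel deletion: guitsmigi → gitsmigi.

gitsmigi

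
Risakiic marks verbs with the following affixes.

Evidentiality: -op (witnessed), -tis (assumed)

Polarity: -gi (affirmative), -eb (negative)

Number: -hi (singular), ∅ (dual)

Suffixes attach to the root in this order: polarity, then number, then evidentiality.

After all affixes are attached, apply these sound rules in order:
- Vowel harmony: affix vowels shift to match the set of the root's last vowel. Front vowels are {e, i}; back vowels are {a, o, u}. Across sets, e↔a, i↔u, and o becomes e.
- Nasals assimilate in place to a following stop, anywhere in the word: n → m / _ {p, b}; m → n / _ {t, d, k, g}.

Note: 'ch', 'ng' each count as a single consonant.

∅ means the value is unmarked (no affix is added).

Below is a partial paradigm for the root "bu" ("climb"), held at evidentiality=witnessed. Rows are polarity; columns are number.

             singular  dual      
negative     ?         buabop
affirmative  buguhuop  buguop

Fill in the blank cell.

buabhuop

Attach polarity negative -eb → bueb.
Attach number singular -hi → buebhi.
Attach evidentiality witnessed -op → buebhiop.
Apply vowel harmony: buebhiop → buabhuop.
Nasal assimilation: no change.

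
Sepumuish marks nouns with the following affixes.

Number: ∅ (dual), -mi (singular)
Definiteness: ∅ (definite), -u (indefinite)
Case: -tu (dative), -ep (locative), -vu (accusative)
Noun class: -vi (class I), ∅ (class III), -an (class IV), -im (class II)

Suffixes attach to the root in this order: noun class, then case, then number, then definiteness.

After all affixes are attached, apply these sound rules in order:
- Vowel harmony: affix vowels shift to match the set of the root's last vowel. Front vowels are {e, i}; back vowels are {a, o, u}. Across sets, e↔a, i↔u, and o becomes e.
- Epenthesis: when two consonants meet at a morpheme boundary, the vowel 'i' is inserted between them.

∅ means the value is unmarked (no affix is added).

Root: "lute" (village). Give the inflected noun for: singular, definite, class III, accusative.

lutevimi

noun class = class III: zero marking, form stays lute.
Attach case accusative -vu → lutevu.
Attach number singular -mi → lutevumi.
definiteness = definite: zero marking, form stays lutevumi.
Apply vowel harmony: lutevumi → lutevimi.
Epenthesis: no change.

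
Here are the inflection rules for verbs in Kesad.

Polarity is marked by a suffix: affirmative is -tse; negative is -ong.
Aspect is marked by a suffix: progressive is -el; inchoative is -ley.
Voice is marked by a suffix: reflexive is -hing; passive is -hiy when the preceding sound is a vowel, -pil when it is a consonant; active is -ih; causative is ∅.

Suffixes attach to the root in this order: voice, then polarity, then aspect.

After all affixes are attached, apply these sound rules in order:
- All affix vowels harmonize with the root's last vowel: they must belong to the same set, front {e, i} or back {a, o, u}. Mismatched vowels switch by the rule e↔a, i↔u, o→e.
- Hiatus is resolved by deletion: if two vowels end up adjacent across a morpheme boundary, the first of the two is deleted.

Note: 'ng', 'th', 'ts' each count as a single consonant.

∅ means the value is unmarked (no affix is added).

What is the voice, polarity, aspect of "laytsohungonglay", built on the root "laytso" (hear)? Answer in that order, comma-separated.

reflexive, negative, inchoative

Segment: laytso-hing-ong-ley.
voice: -hing → reflexive.
polarity: -ong → negative.
aspect: -ley → inchoative.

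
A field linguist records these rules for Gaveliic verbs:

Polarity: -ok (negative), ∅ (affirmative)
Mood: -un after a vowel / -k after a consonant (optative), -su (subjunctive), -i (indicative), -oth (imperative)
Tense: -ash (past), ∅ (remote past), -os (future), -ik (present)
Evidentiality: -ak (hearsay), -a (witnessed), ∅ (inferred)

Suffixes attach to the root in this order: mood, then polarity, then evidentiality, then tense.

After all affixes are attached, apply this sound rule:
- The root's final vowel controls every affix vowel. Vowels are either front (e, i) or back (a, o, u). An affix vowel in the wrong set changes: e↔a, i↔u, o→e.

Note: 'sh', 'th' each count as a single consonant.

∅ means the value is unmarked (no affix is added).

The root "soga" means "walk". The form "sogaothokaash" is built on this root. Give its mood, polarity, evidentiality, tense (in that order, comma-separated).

imperative, negative, witnessed, past

Segment: soga-oth-ok-a-ash.
mood: -oth → imperative.
polarity: -ok → negative.
evidentiality: -a → witnessed.
tense: -ash → past.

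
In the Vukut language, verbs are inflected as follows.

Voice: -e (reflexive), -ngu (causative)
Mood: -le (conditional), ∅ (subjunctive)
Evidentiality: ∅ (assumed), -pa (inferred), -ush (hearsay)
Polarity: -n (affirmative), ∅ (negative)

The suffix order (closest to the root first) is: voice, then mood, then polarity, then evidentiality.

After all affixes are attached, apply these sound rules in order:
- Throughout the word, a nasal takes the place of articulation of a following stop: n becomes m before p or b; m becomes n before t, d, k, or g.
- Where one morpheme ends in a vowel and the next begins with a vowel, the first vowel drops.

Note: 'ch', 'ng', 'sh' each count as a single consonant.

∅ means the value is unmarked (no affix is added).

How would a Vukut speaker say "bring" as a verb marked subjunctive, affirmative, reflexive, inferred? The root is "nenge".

Attach voice reflexive -e → nengee.
mood = subjunctive: zero marking, form stays nengee.
Attach polarity affirmative -n → nengeen.
Attach evidentiality inferred -pa → nengeenpa.
Apply nasal assimilation: nengeenpa → nengeempa.
Apply vowel deletion: nengeempa → nengempa.

nengempa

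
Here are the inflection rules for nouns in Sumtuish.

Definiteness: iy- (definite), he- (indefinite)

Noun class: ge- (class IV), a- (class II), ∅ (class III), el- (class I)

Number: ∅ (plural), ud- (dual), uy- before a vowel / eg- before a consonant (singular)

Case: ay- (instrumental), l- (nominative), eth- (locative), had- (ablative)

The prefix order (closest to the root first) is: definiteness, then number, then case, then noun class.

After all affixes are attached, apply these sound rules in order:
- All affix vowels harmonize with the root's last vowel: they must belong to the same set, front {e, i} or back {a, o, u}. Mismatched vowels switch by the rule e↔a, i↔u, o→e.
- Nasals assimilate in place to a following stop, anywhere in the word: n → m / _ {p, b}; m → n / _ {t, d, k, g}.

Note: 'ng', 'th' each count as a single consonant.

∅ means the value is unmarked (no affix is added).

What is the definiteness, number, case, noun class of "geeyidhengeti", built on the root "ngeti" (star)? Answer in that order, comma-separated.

Segment: ge-ay-ud-he-ngeti.
definiteness: he- → indefinite.
number: ud- → dual.
case: ay- → instrumental.
noun class: ge- → class IV.

indefinite, dual, instrumental, class IV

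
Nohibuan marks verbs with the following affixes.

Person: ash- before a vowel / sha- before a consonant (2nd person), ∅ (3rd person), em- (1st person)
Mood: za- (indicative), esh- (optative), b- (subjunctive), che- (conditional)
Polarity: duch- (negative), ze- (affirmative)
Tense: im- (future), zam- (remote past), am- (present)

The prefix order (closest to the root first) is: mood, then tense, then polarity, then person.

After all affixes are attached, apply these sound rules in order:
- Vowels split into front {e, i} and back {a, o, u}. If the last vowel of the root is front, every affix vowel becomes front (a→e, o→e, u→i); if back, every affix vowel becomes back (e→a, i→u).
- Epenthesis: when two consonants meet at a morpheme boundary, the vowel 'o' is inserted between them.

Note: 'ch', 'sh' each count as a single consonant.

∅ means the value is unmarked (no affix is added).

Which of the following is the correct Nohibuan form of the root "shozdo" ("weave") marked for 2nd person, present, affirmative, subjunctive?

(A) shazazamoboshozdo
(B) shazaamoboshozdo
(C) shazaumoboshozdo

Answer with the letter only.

Attach mood subjunctive b- → bshozdo.
Attach tense present am- → ambshozdo.
Attach polarity affirmative ze- → zeambshozdo.
Attach person 2nd person sha- (before consonant 'z') → shazeambshozdo.
Apply vowel harmony: shazeambshozdo → shazaambshozdo.
Apply epenthesis: shazaambshozdo → shazaamoboshozdo.
So the correct form is shazaamoboshozdo, option (B).
(C) shazaumoboshozdo is wrong: it uses future instead of present for tense.
(A) shazazamoboshozdo is wrong: it uses remote past instead of present for tense.

B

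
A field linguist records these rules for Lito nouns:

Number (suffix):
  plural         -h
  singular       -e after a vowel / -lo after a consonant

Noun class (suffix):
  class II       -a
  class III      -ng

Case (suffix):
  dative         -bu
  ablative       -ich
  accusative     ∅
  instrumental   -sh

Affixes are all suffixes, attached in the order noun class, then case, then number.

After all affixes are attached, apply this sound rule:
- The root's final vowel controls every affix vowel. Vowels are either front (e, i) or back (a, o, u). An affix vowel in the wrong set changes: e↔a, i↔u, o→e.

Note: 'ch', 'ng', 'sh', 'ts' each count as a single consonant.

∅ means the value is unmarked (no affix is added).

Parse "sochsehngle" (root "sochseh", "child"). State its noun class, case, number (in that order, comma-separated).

Segment: sochseh-ng-lo.
noun class: -ng → class III.
case: ∅ → accusative.
number: -e/lo → singular.

class III, accusative, singular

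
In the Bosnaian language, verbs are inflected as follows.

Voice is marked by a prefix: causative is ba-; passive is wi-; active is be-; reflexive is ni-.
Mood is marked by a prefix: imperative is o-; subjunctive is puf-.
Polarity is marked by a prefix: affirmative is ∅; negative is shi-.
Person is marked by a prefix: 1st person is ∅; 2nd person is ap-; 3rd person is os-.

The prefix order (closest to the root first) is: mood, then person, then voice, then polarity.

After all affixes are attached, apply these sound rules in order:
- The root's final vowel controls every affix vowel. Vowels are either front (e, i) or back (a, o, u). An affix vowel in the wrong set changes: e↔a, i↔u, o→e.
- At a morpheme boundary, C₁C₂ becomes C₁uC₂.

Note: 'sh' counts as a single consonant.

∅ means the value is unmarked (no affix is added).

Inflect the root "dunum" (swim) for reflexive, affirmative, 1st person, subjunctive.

nupufudunum

Attach mood subjunctive puf- → pufdunum.
person = 1st person: zero marking, form stays pufdunum.
Attach voice reflexive ni- → nipufdunum.
polarity = affirmative: zero marking, form stays nipufdunum.
Apply vowel harmony: nipufdunum → nupufdunum.
Apply epenthesis: nupufdunum → nupufudunum.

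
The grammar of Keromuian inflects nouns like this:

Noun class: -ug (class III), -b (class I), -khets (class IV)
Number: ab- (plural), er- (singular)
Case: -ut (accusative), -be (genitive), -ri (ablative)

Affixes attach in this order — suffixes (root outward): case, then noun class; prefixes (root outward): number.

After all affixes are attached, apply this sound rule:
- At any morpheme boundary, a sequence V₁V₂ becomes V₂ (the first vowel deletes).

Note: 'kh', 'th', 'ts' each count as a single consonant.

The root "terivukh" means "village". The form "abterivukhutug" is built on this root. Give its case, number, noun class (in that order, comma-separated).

accusative, plural, class III

Segment: ab-terivukh-ut-ug.
case: -ut → accusative.
number: ab- → plural.
noun class: -ug → class III.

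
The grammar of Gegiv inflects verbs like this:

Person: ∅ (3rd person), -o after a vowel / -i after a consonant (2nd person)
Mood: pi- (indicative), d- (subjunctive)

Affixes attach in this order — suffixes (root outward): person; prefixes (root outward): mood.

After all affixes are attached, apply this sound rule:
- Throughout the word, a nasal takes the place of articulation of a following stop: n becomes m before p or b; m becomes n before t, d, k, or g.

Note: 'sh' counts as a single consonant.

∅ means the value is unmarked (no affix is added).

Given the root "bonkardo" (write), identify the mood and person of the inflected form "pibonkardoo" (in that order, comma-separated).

Segment: pi-bonkardo-o.
mood: pi- → indicative.
person: -o/i → 2nd person.

indicative, 2nd person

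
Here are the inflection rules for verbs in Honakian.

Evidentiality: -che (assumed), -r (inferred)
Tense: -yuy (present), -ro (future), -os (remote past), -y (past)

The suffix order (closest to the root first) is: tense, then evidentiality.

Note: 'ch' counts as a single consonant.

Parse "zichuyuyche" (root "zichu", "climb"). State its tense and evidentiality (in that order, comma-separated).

present, assumed

Segment: zichu-yuy-che.
tense: -yuy → present.
evidentiality: -che → assumed.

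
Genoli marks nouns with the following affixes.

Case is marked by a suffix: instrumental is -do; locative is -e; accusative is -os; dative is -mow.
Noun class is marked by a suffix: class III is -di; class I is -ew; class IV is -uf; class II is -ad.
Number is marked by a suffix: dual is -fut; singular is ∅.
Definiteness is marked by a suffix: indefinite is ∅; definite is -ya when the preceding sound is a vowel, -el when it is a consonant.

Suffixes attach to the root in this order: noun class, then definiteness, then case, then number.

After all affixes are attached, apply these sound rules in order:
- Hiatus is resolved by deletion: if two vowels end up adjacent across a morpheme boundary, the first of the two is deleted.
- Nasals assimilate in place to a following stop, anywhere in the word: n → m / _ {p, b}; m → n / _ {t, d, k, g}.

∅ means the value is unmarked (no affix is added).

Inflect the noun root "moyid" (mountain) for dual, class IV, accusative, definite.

Attach noun class class IV -uf → moyiduf.
Attach definiteness definite -el (after consonant 'f') → moyidufel.
Attach case accusative -os → moyidufelos.
Attach number dual -fut → moyidufelosfut.
Vowel deletion: no change.
Nasal assimilation: no change.

moyidufelosfut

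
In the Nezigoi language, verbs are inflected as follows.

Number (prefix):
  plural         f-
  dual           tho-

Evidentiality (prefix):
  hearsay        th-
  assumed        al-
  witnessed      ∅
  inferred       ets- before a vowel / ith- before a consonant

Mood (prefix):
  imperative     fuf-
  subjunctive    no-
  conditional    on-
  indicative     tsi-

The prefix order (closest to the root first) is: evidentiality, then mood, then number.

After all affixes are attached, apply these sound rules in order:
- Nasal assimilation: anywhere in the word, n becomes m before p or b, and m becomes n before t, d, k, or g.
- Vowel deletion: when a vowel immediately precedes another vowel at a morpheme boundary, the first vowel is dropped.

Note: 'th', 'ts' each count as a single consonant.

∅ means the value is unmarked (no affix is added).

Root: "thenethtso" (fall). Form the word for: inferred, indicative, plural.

Attach evidentiality inferred ith- (before consonant 'th') → iththenethtso.
Attach mood indicative tsi- → tsiiththenethtso.
Attach number plural f- → ftsiiththenethtso.
Nasal assimilation: no change.
Apply vowel deletion: ftsiiththenethtso → ftsiththenethtso.

ftsiththenethtso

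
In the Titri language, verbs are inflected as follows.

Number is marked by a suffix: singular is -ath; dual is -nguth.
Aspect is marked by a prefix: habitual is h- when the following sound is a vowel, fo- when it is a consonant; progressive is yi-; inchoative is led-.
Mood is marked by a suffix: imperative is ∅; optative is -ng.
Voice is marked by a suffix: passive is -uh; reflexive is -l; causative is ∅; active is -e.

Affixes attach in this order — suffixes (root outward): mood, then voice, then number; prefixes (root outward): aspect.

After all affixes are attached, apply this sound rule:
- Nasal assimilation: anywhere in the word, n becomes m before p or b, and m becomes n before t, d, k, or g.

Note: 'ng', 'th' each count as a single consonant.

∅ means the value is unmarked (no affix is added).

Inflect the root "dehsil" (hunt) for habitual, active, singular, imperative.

mood = imperative: zero marking, form stays dehsil.
Attach voice active -e → dehsile.
Attach aspect habitual fo- (before consonant 'd') → fodehsile.
Attach number singular -ath → fodehsileath.
Nasal assimilation: no change.

fodehsileath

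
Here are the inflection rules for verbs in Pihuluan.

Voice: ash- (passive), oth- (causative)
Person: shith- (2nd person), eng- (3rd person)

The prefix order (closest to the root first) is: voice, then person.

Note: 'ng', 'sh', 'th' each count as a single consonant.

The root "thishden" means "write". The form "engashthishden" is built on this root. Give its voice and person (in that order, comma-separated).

Segment: eng-ash-thishden.
voice: ash- → passive.
person: eng- → 3rd person.

passive, 3rd person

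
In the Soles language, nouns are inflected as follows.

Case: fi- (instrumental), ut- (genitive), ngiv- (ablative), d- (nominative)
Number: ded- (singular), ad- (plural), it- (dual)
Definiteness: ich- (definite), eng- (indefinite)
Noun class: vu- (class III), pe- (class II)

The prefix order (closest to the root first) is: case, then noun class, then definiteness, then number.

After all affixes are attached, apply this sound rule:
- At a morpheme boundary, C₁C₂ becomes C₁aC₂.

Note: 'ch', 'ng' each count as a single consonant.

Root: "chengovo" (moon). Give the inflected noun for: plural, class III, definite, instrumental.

adichavufichengovo

Attach case instrumental fi- → fichengovo.
Attach noun class class III vu- → vufichengovo.
Attach definiteness definite ich- → ichvufichengovo.
Attach number plural ad- → adichvufichengovo.
Apply epenthesis: adichvufichengovo → adichavufichengovo.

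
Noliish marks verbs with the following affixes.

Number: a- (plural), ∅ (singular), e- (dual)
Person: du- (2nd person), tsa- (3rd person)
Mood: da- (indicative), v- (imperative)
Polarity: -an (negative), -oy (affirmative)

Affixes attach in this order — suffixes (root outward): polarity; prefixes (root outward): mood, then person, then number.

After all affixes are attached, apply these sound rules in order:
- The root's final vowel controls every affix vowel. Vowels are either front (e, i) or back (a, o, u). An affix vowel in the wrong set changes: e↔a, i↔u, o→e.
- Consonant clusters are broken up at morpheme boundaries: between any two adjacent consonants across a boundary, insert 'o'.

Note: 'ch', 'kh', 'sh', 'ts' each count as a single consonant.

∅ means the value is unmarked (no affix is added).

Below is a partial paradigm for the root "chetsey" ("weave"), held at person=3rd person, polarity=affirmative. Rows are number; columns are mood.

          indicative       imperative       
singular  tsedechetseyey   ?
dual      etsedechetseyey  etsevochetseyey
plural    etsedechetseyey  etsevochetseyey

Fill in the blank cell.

Attach mood imperative v- → vchetsey.
Attach person 3rd person tsa- → tsavchetsey.
Attach polarity affirmative -oy → tsavchetseyoy.
number = singular: zero marking, form stays tsavchetseyoy.
Apply vowel harmony: tsavchetseyoy → tsevchetseyey.
Apply epenthesis: tsevchetseyey → tsevochetseyey.

tsevochetseyey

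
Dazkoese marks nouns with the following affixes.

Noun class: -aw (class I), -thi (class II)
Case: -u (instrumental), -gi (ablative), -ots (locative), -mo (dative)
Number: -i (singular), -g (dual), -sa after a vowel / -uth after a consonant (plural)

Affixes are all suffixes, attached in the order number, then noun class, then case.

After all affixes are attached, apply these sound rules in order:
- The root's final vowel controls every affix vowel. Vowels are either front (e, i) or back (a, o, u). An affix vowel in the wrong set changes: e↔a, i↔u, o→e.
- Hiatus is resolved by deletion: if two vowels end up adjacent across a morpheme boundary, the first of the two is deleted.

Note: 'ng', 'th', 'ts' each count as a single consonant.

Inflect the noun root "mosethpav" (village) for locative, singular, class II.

mosethpavuthots

Attach number singular -i → mosethpavi.
Attach noun class class II -thi → mosethpavithi.
Attach case locative -ots → mosethpavithiots.
Apply vowel harmony: mosethpavithiots → mosethpavuthuots.
Apply vowel deletion: mosethpavuthuots → mosethpavuthots.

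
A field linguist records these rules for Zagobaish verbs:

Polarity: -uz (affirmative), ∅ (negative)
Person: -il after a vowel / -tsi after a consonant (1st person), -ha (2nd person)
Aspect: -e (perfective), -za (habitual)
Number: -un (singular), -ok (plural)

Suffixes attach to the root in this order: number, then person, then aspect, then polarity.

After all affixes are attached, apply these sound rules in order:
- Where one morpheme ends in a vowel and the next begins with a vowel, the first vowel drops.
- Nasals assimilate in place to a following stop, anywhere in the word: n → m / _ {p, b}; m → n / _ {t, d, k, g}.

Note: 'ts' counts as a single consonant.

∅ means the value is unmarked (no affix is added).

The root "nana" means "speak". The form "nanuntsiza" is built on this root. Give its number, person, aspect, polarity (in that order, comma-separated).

Segment: nana-un-tsi-za.
number: -un → singular.
person: -il/tsi → 1st person.
aspect: -za → habitual.
polarity: ∅ → negative.

singular, 1st person, habitual, negative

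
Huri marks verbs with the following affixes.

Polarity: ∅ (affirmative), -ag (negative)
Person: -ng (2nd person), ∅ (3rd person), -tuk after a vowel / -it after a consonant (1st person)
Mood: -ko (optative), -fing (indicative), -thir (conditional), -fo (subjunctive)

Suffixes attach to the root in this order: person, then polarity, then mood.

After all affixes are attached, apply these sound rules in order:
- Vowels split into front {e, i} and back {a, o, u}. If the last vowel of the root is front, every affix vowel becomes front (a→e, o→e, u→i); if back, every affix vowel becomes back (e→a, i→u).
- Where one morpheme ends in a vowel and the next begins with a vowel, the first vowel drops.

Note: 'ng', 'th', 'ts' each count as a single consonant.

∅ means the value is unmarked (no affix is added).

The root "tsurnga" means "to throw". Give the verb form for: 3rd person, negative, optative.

person = 3rd person: zero marking, form stays tsurnga.
Attach polarity negative -ag → tsurngaag.
Attach mood optative -ko → tsurngaagko.
Vowel harmony: no change.
Apply vowel deletion: tsurngaagko → tsurngagko.

tsurngagko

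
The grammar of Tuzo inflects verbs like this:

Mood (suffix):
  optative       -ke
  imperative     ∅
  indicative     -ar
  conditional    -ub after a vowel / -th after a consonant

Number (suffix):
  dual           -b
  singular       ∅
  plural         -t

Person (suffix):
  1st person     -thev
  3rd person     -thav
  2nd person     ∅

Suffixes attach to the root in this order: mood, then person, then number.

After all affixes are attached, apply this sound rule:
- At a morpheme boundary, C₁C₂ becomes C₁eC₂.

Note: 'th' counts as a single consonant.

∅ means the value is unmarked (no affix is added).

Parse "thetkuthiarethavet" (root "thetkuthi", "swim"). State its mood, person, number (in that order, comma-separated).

Segment: thetkuthi-ar-thav-t.
mood: -ar → indicative.
person: -thav → 3rd person.
number: -t → plural.

indicative, 3rd person, plural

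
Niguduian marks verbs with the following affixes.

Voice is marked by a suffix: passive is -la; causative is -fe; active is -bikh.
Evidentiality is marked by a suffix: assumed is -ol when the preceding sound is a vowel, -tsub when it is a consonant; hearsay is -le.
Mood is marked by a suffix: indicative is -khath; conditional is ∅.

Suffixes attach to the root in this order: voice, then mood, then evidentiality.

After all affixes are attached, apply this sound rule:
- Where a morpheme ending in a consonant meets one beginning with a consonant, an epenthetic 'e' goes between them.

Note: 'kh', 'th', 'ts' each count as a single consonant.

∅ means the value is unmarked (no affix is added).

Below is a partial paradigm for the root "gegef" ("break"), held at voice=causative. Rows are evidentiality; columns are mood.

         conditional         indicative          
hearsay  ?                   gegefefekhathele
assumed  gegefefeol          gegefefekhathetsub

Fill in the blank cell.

gegefefele

Attach voice causative -fe → gegeffe.
mood = conditional: zero marking, form stays gegeffe.
Attach evidentiality hearsay -le → gegeffele.
Apply epenthesis: gegeffele → gegefefele.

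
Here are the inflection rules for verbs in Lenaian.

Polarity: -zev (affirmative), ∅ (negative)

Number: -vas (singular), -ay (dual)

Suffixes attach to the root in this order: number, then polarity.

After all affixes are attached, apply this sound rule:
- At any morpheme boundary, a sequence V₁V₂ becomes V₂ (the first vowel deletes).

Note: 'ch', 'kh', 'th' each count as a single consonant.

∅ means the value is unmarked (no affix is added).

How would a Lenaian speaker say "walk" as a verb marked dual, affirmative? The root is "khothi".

khothayzev

Attach number dual -ay → khothiay.
Attach polarity affirmative -zev → khothiayzev.
Apply vowel deletion: khothiayzev → khothayzev.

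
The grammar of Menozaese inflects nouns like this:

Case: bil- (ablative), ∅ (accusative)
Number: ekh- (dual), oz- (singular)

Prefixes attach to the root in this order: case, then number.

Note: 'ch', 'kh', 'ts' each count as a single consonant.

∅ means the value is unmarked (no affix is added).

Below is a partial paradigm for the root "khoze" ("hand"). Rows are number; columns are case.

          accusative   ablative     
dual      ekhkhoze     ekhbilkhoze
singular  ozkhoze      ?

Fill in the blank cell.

Attach case ablative bil- → bilkhoze.
Attach number singular oz- → ozbilkhoze.

ozbilkhoze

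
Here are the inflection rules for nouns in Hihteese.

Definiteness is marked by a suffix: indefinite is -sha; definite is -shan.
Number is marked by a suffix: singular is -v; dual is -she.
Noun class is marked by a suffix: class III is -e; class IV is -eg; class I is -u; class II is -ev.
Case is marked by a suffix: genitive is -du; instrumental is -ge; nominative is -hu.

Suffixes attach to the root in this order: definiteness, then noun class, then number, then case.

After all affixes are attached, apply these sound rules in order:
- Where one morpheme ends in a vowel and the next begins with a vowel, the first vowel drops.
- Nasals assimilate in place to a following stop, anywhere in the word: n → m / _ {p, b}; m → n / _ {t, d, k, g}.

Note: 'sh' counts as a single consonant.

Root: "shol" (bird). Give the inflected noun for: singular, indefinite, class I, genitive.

Attach definiteness indefinite -sha → sholsha.
Attach noun class class I -u → sholshau.
Attach number singular -v → sholshauv.
Attach case genitive -du → sholshauvdu.
Apply vowel deletion: sholshauvdu → sholshuvdu.
Nasal assimilation: no change.

sholshuvdu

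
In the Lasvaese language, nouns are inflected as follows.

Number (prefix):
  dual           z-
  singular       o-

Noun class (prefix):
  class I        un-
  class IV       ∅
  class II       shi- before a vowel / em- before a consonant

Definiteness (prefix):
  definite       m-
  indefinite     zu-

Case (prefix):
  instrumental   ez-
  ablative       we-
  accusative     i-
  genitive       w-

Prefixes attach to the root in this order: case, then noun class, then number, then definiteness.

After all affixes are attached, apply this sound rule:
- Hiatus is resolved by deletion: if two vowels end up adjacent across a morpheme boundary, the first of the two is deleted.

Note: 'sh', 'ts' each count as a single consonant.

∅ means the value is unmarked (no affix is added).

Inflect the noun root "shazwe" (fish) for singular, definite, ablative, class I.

Attach case ablative we- → weshazwe.
Attach noun class class I un- → unweshazwe.
Attach number singular o- → ounweshazwe.
Attach definiteness definite m- → mounweshazwe.
Apply vowel deletion: mounweshazwe → munweshazwe.

munweshazwe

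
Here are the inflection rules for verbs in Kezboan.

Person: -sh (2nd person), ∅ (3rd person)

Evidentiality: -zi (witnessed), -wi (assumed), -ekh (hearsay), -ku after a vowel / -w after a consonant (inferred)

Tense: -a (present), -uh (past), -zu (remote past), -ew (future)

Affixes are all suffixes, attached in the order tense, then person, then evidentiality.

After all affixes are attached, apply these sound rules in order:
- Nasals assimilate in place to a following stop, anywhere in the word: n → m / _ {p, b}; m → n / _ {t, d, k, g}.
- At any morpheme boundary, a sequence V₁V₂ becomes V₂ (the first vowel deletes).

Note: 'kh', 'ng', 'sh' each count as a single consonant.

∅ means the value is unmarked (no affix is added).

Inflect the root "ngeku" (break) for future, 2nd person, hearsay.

Attach tense future -ew → ngekuew.
Attach person 2nd person -sh → ngekuewsh.
Attach evidentiality hearsay -ekh → ngekuewshekh.
Nasal assimilation: no change.
Apply vowel deletion: ngekuewshekh → ngekewshekh.

ngekewshekh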